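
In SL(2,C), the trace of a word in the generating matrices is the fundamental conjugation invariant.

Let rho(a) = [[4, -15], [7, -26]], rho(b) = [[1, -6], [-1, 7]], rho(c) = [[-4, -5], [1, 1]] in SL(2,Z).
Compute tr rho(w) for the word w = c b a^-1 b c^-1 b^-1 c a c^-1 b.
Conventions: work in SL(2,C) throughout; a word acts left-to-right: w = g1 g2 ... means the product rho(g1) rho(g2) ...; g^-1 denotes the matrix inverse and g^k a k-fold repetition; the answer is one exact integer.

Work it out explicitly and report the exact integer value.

rho(c) = [[-4, -5], [1, 1]]
... * rho(b) = [[1, -6], [-1, 7]]  ->  [[1, -11], [0, 1]]
... * rho(a^-1) = [[-26, 15], [-7, 4]]  ->  [[51, -29], [-7, 4]]
... * rho(b) = [[1, -6], [-1, 7]]  ->  [[80, -509], [-11, 70]]
... * rho(c^-1) = [[1, 5], [-1, -4]]  ->  [[589, 2436], [-81, -335]]
... * rho(b^-1) = [[7, 6], [1, 1]]  ->  [[6559, 5970], [-902, -821]]
... * rho(c) = [[-4, -5], [1, 1]]  ->  [[-20266, -26825], [2787, 3689]]
... * rho(a) = [[4, -15], [7, -26]]  ->  [[-268839, 1001440], [36971, -137719]]
... * rho(c^-1) = [[1, 5], [-1, -4]]  ->  [[-1270279, -5349955], [174690, 735731]]
... * rho(b) = [[1, -6], [-1, 7]]  ->  [[4079676, -29828011], [-561041, 4101977]]
tr = 4079676 + 4101977 = 8181653

8181653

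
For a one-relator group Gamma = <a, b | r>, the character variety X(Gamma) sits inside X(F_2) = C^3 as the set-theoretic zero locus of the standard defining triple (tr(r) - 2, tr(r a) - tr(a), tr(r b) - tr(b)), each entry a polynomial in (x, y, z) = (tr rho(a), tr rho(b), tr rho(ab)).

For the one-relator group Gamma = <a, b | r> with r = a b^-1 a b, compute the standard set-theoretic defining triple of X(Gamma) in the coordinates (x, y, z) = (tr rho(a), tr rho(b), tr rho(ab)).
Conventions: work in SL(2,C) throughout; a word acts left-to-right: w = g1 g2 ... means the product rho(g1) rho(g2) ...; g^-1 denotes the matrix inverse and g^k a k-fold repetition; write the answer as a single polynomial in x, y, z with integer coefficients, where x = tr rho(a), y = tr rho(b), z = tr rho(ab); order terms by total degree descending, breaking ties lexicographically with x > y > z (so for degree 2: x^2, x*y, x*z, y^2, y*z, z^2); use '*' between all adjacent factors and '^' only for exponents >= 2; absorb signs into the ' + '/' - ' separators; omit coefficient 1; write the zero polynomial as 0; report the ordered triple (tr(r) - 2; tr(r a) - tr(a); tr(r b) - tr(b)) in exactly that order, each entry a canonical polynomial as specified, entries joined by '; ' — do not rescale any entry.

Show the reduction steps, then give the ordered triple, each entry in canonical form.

x*y*z - y^2 - z^2; x^2*y*z - x*y^2 - x*z^2; x*y^2*z - x^2*y - y^3 - y*z^2 + x*z + 2*y

so trace(a b a) = trace(a) trace(b a) - trace(b)  (reduce the a square) = x*z - y
trace(a b a b) = trace(a b) trace(a b) - trace(1)  (split on a) = z^2 - 2
trace(a b^-1 a b) = trace(a b a) trace(b) - trace(a b a b)  (eliminate b^-1) = x*y*z - y^2 - z^2 + 2
so trace(a b a^2) = trace(a) trace(a b a) - trace(a b) = x^2*z - x*y - z
trace(b a b) = trace(b) trace(a b) - trace(a) = y*z - x
reduce: trace(a b a^2 b) = trace(a) trace(b a b a) - trace(b a b) = x*z^2 - y*z - x
trace(a b^-1 a b a) = trace(a b a^2) trace(b) - trace(a b a^2 b) = x^2*y*z - x*y^2 - x*z^2 + x
trace(b^2) = trace(b) trace(b) - trace(1)  (reduce the b square) = y^2 - 2
reduce: trace(a b^2 a) = trace(a) trace(b^2 a) - trace(b^2)  (reduce the a square) = x*y*z - x^2 - y^2 + 2
trace(a b^2 a b) = trace(b) trace(a b a b) - trace(a b a)  (reduce the b square) = y*z^2 - x*z - y
reduce: trace(a b^-1 a b^2) = trace(a b^2 a) trace(b) - trace(a b^2 a b)  (eliminate b^-1) = x*y^2*z - x^2*y - y^3 - y*z^2 + x*z + 3*y
assemble the triple (trace(r) - 2; trace(r a) - x; trace(r b) - y)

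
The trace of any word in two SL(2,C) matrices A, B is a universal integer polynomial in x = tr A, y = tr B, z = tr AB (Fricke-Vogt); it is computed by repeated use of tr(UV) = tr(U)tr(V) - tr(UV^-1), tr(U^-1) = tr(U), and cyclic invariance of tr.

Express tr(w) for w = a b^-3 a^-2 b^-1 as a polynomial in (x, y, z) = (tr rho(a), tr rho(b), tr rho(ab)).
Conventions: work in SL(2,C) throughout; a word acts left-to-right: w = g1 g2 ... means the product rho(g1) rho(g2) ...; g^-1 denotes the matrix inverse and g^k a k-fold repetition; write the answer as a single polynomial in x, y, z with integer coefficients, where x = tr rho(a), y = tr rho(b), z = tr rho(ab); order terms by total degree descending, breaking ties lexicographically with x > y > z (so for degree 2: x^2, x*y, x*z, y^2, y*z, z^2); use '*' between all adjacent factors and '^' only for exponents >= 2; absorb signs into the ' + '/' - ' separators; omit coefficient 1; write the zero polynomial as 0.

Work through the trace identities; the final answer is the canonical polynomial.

tr(a^-1) = tr(a) = x
and tr(a^-1 b) = tr(b) * tr(a) - tr(b a)  (eliminate a^-1) = x*y - z
tr(b^-1 a^-1) = tr(a^-1) * tr(b) - tr(a^-1 b)  (eliminate b^-1) = z
and tr(b a b) = tr(b) * tr(a b) - tr(a)  (reduce the b square) = y*z - x
tr(b a b a) = tr(b a) * tr(b a) - tr(1)  (split on b) = z^2 - 2
tr(a^-1 b a b) = tr(b a b) * tr(a) - tr(b a b a)  (eliminate a^-1) = x*y*z - x^2 - z^2 + 2
next, tr(a^-2 b a b) = tr(a^-1 b a b) * tr(a) - tr(a^-1 b a b a)  (eliminate a^-1) = x^2*y*z - x^3 - x*z^2 - y*z + 3*x
next, tr(a b^-1 a^-2 b) = tr(a^-2 b a) * tr(b) - tr(a^-2 b a b)  (eliminate b^-1) = -x^2*y*z + x^3 + x*y^2 + x*z^2 - 3*x
tr(b^-1 a^-2 b^-1 a) = tr(a b^-1 a^-2) * tr(b) - tr(a b^-1 a^-2 b)  (eliminate b^-1) = x^2*y*z - x^3 - x*y^2 - x*z^2 + y*z + 3*x
tr(b^-1 a^-2 b^-1 a b^-1) = tr(b^-1 a^-2 b^-1 a) * tr(b) - tr(b^-1 a^-2 b^-1 a b)  (eliminate b^-1) = x^2*y^2*z - x^3*y - x*y^3 - x*y*z^2 + y^2*z + 3*x*y - z
next, tr(a b^-3 a^-2 b^-1) = tr(b^-1 a^-2 b^-1 a b^-1) * tr(b) - tr(b^-1 a^-2 b^-1 a)  (eliminate b^-1) = x^2*y^3*z - x^3*y^2 - x*y^4 - x*y^2*z^2 - x^2*y*z + y^3*z + x^3 + 4*x*y^2 + x*z^2 - 2*y*z - 3*x

x^2*y^3*z - x^3*y^2 - x*y^4 - x*y^2*z^2 - x^2*y*z + y^3*z + x^3 + 4*x*y^2 + x*z^2 - 2*y*z - 3*x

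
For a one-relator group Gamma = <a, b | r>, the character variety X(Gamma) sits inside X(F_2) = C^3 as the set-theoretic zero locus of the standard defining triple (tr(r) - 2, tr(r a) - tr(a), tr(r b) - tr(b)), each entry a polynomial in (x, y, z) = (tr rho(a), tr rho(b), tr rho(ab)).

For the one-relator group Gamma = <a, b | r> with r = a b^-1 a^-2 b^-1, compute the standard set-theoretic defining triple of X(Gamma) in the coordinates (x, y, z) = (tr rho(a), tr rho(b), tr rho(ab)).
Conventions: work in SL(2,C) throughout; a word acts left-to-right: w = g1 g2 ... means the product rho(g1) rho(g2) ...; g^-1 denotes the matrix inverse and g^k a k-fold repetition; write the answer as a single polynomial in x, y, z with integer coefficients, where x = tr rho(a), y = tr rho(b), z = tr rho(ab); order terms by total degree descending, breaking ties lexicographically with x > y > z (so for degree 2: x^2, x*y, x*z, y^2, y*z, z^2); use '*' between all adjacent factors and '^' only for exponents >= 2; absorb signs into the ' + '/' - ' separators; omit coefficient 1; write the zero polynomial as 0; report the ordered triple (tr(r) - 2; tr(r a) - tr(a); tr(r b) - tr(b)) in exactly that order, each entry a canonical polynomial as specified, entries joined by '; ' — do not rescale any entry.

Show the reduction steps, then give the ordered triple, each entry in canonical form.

and tr(b^-1) = tr(b) = y
tr(b a b) = tr(b) tr(a b) - tr(a)  (reduce the b square) = y*z - x
next, tr(b a b a) = tr(b a) tr(b a) - tr(1)  (split on b) = z^2 - 2
and tr(a b a^-1 b) = tr(b a b) tr(a) - tr(b a b a)  (eliminate a^-1) = x*y*z - x^2 - z^2 + 2
and tr(a^-1 b^-1 a b) = tr(a b a^-1) tr(b) - tr(a b a^-1 b)  (eliminate b^-1) = -x*y*z + x^2 + y^2 + z^2 - 2
tr(b^-1 a b^-1 a^-1) = tr(a^-1 b^-1 a) tr(b) - tr(a^-1 b^-1 a b)  (eliminate b^-1) = x*y*z - x^2 - z^2 + 2
tr(b^-1 a) = tr(a) tr(b) - tr(a b)  (eliminate b^-1) = x*y - z
tr(b^-1 a b^-1) = tr(b^-1 a) tr(b) - tr(b^-1 a b)  (eliminate b^-1) = x*y^2 - y*z - x
next, tr(a b^-1 a^-2 b^-1) = tr(b^-1 a b^-1 a^-1) tr(a) - tr(b^-1 a b^-1)  (eliminate a^-1) = x^2*y*z - x^3 - x*y^2 - x*z^2 + y*z + 3*x
tr(b a^2 b^-1 a^-1) = tr(a^-1 b a^2) tr(b) - tr(a^-1 b a^2 b) = -x^2*y*z + x^3 + x*y^2 + x*z^2 - 3*x
tr(a^2) = tr(a) tr(a) - tr(1) = x^2 - 2
tr(a^2 b^-1 a^-2 b) = tr(b a^2 b^-1 a^-1) tr(a) - tr(b a^2 b^-1) = -x^3*y*z + x^4 + x^2*y^2 + x^2*z^2 - 4*x^2 + 2
tr(a b^-1 a^-2 b^-1 a) = tr(a^2 b^-1 a^-2) tr(b) - tr(a^2 b^-1 a^-2 b) = x^3*y*z - x^4 - x^2*y^2 - x^2*z^2 + 4*x^2 + y^2 - 2
assemble the triple (tr(r) - 2; tr(r a) - x; tr(r b) - y)

x^2*y*z - x^3 - x*y^2 - x*z^2 + y*z + 3*x - 2; x^3*y*z - x^4 - x^2*y^2 - x^2*z^2 + 4*x^2 + y^2 - x - 2; -y + z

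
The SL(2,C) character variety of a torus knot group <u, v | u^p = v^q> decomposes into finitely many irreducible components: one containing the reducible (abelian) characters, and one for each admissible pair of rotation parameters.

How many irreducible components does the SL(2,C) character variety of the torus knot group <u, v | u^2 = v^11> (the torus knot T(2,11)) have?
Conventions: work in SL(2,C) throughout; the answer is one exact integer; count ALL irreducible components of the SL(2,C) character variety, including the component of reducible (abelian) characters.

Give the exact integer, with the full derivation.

Gamma = < u, v | u^2 = v^11 > (torus knot T(2,11)); the central element u^2 = v^11 acts as +I or -I in any irreducible SL(2,C) representation.
So on each irreducible component the traces are pinned: tr(u) = 2*cos(pi*alpha/2) with 1 <= alpha <= 1, tr(v) = 2*cos(pi*beta/11) with 1 <= beta <= 10.
Consistency of u^2 = (-1)^alpha I with v^11 = (-1)^beta I forces alpha = beta (mod 2).
Enumerate parity-matched pairs: 1*5 odd-odd plus 0*5 even-even gives 5.
components with irreducible characters: 5; plus the single component of reducible (abelian) characters: total 6.

6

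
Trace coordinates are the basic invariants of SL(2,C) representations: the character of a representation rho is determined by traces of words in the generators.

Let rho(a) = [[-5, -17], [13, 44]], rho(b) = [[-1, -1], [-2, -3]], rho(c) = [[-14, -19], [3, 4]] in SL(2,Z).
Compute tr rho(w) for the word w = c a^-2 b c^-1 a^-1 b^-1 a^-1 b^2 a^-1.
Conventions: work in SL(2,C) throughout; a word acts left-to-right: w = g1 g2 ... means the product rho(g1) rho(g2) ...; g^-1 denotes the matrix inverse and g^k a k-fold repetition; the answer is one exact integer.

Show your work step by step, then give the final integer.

rho(c) = [[-14, -19], [3, 4]]
... * rho(a^-1) = [[44, 17], [-13, -5]]  ->  [[-369, -143], [80, 31]]
... * rho(a^-1) = [[44, 17], [-13, -5]]  ->  [[-14377, -5558], [3117, 1205]]
... * rho(b) = [[-1, -1], [-2, -3]]  ->  [[25493, 31051], [-5527, -6732]]
... * rho(c^-1) = [[4, 19], [-3, -14]]  ->  [[8819, 49653], [-1912, -10765]]
... * rho(a^-1) = [[44, 17], [-13, -5]]  ->  [[-257453, -98342], [55817, 21321]]
... * rho(b^-1) = [[-3, 1], [2, -1]]  ->  [[575675, -159111], [-124809, 34496]]
... * rho(a^-1) = [[44, 17], [-13, -5]]  ->  [[27398143, 10582030], [-5940044, -2294233]]
... * rho(b) = [[-1, -1], [-2, -3]]  ->  [[-48562203, -59144233], [10528510, 12822743]]
... * rho(b) = [[-1, -1], [-2, -3]]  ->  [[166850669, 225994902], [-36173996, -48996739]]
... * rho(a^-1) = [[44, 17], [-13, -5]]  ->  [[4403495710, 1706486863], [-954698217, -369974237]]
tr = 4403495710 + -369974237 = 4033521473

4033521473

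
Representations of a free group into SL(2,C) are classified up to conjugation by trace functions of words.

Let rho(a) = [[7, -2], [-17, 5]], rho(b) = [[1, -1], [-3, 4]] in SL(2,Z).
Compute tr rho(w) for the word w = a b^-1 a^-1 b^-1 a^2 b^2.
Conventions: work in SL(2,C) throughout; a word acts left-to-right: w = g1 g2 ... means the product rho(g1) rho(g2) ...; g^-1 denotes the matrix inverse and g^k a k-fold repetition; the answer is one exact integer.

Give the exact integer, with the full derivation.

rho(a) = [[7, -2], [-17, 5]]
... * rho(b^-1) = [[4, 1], [3, 1]]  ->  [[22, 5], [-53, -12]]
... * rho(a^-1) = [[5, 2], [17, 7]]  ->  [[195, 79], [-469, -190]]
... * rho(b^-1) = [[4, 1], [3, 1]]  ->  [[1017, 274], [-2446, -659]]
... * rho(a) = [[7, -2], [-17, 5]]  ->  [[2461, -664], [-5919, 1597]]
... * rho(a) = [[7, -2], [-17, 5]]  ->  [[28515, -8242], [-68582, 19823]]
... * rho(b) = [[1, -1], [-3, 4]]  ->  [[53241, -61483], [-128051, 147874]]
... * rho(b) = [[1, -1], [-3, 4]]  ->  [[237690, -299173], [-571673, 719547]]
tr = 237690 + 719547 = 957237

957237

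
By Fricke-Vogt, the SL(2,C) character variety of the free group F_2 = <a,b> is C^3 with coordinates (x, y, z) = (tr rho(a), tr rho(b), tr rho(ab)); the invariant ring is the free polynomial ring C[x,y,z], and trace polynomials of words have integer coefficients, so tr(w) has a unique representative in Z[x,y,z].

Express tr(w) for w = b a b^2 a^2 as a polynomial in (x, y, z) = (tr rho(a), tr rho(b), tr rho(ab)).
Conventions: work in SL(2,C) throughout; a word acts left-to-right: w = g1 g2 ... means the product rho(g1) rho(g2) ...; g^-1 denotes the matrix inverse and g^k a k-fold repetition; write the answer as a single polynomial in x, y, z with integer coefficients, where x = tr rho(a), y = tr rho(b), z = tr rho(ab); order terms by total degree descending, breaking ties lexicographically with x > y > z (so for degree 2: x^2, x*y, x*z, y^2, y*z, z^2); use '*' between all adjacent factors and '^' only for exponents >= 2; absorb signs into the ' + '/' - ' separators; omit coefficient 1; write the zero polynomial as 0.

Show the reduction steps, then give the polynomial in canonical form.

trace(a b a b) = trace(a b) * trace(a b) - trace(1)   [split at a repeated a] = z^2 - 2
trace(a b a) = trace(a) * trace(b a) - trace(b)   [square of a] = x*z - y
trace(b a b^2 a) = trace(b) * trace(a b a b) - trace(a b a)   [square of b] = y*z^2 - x*z - y
trace(a b^2) = trace(b) * trace(a b) - trace(a)   [square of b] = y*z - x
trace(b a b^2) = trace(b) * trace(a b^2) - trace(a b)   [square of b] = y^2*z - x*y - z
trace(b a b^2 a^2) = trace(a) * trace(b a b^2 a) - trace(b a b^2)   [square of a] = x*y*z^2 - x^2*z - y^2*z + z

x*y*z^2 - x^2*z - y^2*z + z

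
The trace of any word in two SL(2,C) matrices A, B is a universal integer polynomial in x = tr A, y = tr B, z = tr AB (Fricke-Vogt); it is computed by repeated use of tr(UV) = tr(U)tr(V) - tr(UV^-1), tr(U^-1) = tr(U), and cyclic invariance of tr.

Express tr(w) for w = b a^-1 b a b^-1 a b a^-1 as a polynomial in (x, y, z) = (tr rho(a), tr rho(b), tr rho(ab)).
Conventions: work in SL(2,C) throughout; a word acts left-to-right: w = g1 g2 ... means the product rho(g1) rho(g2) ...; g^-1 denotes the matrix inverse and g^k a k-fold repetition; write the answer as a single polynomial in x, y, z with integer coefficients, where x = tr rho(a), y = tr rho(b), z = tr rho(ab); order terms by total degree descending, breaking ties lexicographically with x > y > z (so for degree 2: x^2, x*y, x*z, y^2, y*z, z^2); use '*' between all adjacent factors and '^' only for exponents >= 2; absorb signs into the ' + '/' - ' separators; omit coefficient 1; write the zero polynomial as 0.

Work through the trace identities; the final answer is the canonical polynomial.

apply: trace(b^2 a) = trace(b) trace(a b) - trace(a)   [square of b] = y*z - x
apply: trace(b^2) = trace(b) trace(b) - trace(1)   [square of b] = y^2 - 2
use: trace(a^2 b^2) = trace(a) trace(b^2 a) - trace(b^2)   [square of a] = x*y*z - x^2 - y^2 + 2
apply: trace(a^2 b) = trace(a) trace(b a) - trace(b)   [square of a] = x*z - y
trace(b^2 a^2 b) = trace(b) trace(a^2 b^2) - trace(a^2 b)   [square of b] = x*y^2*z - x^2*y - y^3 - x*z + 3*y
trace(a b a b) = trace(b a) trace(b a) - trace(1)   [split at a repeated b] = z^2 - 2
trace(b a b^2 a) = trace(b) trace(a b a b) - trace(a b a)   [square of b] = y*z^2 - x*z - y
trace(b a b^2) = trace(b) trace(a b^2) - trace(a b)   [square of b] = y^2*z - x*y - z
use: trace(b^2 a^2 b a) = trace(a) trace(b a b^2 a) - trace(b a b^2)   [square of a] = x*y*z^2 - x^2*z - y^2*z + z
apply: trace(a b a^-1 b^2 a) = trace(b^2 a^2 b) trace(a) - trace(b^2 a^2 b a)   [inverse elimination on a] = x^2*y^2*z - x^3*y - x*y^3 - x*y*z^2 + y^2*z + 3*x*y - z
use: trace(b^2 a b a b) = trace(b) trace(a b a b^2) - trace(a b a b)   [square of b] = y^2*z^2 - x*y*z - y^2 - z^2 + 2
trace(a b a b a b) = trace(b a) trace(b a b a) - trace(b^-1 a^-1)   [split at a repeated b] = z^3 - 3*z
use: trace(a b a b a) = trace(a) trace(b a b a) - trace(b a b)   [square of a] = x*z^2 - y*z - x
use: trace(b^2 a b a b a) = trace(b) trace(a b a b a b) - trace(a b a b a)   [square of b] = y*z^3 - x*z^2 - 2*y*z + x
apply: trace(a b a^-1 b^2 a b) = trace(b^2 a b a b) trace(a) - trace(b^2 a b a b a)   [inverse elimination on a] = x*y^2*z^2 - x^2*y*z - y*z^3 - x*y^2 + 2*y*z + x
trace(b a b^-1 a b a^-1 b) = trace(a b a^-1 b^2 a) trace(b) - trace(a b a^-1 b^2 a b)   [inverse elimination on b] = x^2*y^3*z - x^3*y^2 - x*y^4 - 2*x*y^2*z^2 + x^2*y*z + y^3*z + y*z^3 + 4*x*y^2 - 3*y*z - x
trace(a b a^2) = trace(a) trace(a b a) - trace(a b)   [square of a] = x^2*z - x*y - z
apply: trace(a b^2 a b a) = trace(b) trace(a b a^2 b) - trace(a b a^2)   [square of b] = x*y*z^2 - x^2*z - y^2*z + z
trace(b a b a b^-1 a b) = trace(a b^2 a b a) trace(b) - trace(a b^2 a b a b)   [inverse elimination on b] = x*y^2*z^2 - x^2*y*z - y^3*z - y*z^3 + x*z^2 + 3*y*z - x
apply: trace(a b a b a b a) = trace(a) trace(b a b a b a) - trace(b a b a b)   [square of a] = x*z^3 - y*z^2 - 2*x*z + y
trace(a b a b a b a b) = trace(b a) trace(b a b a b a) - trace(b^-1 a^-1 b^-1 a^-1)   [split at a repeated b] = z^4 - 4*z^2 + 2
trace(b a b a b^-1 a b a) = trace(a b a b a b a) trace(b) - trace(a b a b a b a b)   [inverse elimination on b] = x*y*z^3 - y^2*z^2 - z^4 - 2*x*y*z + y^2 + 4*z^2 - 2
trace(b a b^-1 a b a^-1 b a) = trace(b a b a b^-1 a b) trace(a) - trace(b a b a b^-1 a b a)   [inverse elimination on a] = x^2*y^2*z^2 - x^3*y*z - x*y^3*z - 2*x*y*z^3 + x^2*z^2 + y^2*z^2 + z^4 + 5*x*y*z - x^2 - y^2 - 4*z^2 + 2
use: trace(b a^-1 b a b^-1 a b a^-1) = trace(b a b^-1 a b a^-1 b) trace(a) - trace(b a b^-1 a b a^-1 b a)   [inverse elimination on a] = x^3*y^3*z - x^4*y^2 - x^2*y^4 - 3*x^2*y^2*z^2 + 2*x^3*y*z + 2*x*y^3*z + 3*x*y*z^3 + 4*x^2*y^2 - x^2*z^2 - y^2*z^2 - z^4 - 8*x*y*z + y^2 + 4*z^2 - 2

x^3*y^3*z - x^4*y^2 - x^2*y^4 - 3*x^2*y^2*z^2 + 2*x^3*y*z + 2*x*y^3*z + 3*x*y*z^3 + 4*x^2*y^2 - x^2*z^2 - y^2*z^2 - z^4 - 8*x*y*z + y^2 + 4*z^2 - 2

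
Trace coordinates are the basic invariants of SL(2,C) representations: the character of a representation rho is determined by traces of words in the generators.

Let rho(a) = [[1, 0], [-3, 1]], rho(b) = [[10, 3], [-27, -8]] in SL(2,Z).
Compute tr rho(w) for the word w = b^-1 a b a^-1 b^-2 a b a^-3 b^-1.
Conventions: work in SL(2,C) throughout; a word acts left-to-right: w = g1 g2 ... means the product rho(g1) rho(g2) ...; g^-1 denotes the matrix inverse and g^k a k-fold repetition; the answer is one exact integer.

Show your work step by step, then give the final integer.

rho(b^-1) = [[-8, -3], [27, 10]]
... * rho(a) = [[1, 0], [-3, 1]]  ->  [[1, -3], [-3, 10]]
... * rho(b) = [[10, 3], [-27, -8]]  ->  [[91, 27], [-300, -89]]
... * rho(a^-1) = [[1, 0], [3, 1]]  ->  [[172, 27], [-567, -89]]
... * rho(b^-1) = [[-8, -3], [27, 10]]  ->  [[-647, -246], [2133, 811]]
... * rho(b^-1) = [[-8, -3], [27, 10]]  ->  [[-1466, -519], [4833, 1711]]
... * rho(a) = [[1, 0], [-3, 1]]  ->  [[91, -519], [-300, 1711]]
... * rho(b) = [[10, 3], [-27, -8]]  ->  [[14923, 4425], [-49197, -14588]]
... * rho(a^-1) = [[1, 0], [3, 1]]  ->  [[28198, 4425], [-92961, -14588]]
... * rho(a^-1) = [[1, 0], [3, 1]]  ->  [[41473, 4425], [-136725, -14588]]
... * rho(a^-1) = [[1, 0], [3, 1]]  ->  [[54748, 4425], [-180489, -14588]]
... * rho(b^-1) = [[-8, -3], [27, 10]]  ->  [[-318509, -119994], [1050036, 395587]]
tr = -318509 + 395587 = 77078

77078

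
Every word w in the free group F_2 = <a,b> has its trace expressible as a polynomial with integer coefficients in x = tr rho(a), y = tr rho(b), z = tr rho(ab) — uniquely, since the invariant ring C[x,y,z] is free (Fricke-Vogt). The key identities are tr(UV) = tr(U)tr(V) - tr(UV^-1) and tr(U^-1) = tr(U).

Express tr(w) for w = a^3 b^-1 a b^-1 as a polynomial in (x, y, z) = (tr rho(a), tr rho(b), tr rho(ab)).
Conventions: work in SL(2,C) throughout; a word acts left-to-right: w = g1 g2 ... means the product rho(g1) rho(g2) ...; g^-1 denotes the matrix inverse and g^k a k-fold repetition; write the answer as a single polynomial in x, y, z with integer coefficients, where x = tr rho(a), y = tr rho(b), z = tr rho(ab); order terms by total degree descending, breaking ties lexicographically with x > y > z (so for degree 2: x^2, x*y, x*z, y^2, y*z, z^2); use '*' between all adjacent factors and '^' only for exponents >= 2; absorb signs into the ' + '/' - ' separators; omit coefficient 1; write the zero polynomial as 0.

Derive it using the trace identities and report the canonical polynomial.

apply: trace(a^2) = trace(a) trace(a) - trace(1) = x^2 - 2
apply: trace(a^3) = trace(a) trace(a^2) - trace(a) = x^3 - 3*x
use: trace(a^4) = trace(a) trace(a^3) - trace(a^2) = x^4 - 4*x^2 + 2
trace(a b a) = trace(a) trace(b a) - trace(b) = x*z - y
trace(a^2 b a) = trace(a) trace(a b a) - trace(a b) = x^2*z - x*y - z
use: trace(a^4 b) = trace(a) trace(a^2 b a) - trace(a^2 b) = x^3*z - x^2*y - 2*x*z + y
use: trace(a b^-1 a^3) = trace(a^4) trace(b) - trace(a^4 b) = x^4*y - x^3*z - 3*x^2*y + 2*x*z + y
apply: trace(b a b a) = trace(b a) trace(b a) - trace(1) = z^2 - 2
use: trace(b a b) = trace(b) trace(a b) - trace(a) = y*z - x
apply: trace(b a b a^2) = trace(a) trace(b a b a) - trace(b a b) = x*z^2 - y*z - x
use: trace(a^3 b a b) = trace(a) trace(b a b a^2) - trace(b a b a) = x^2*z^2 - x*y*z - x^2 - z^2 + 2
use: trace(a b^-1 a^3 b) = trace(a^3 b a) trace(b) - trace(a^3 b a b) = x^3*y*z - x^2*y^2 - x^2*z^2 - x*y*z + x^2 + y^2 + z^2 - 2
apply: trace(a^3 b^-1 a b^-1) = trace(a b^-1 a^3) trace(b) - trace(a b^-1 a^3 b) = x^4*y^2 - 2*x^3*y*z - 2*x^2*y^2 + x^2*z^2 + 3*x*y*z - x^2 - z^2 + 2

x^4*y^2 - 2*x^3*y*z - 2*x^2*y^2 + x^2*z^2 + 3*x*y*z - x^2 - z^2 + 2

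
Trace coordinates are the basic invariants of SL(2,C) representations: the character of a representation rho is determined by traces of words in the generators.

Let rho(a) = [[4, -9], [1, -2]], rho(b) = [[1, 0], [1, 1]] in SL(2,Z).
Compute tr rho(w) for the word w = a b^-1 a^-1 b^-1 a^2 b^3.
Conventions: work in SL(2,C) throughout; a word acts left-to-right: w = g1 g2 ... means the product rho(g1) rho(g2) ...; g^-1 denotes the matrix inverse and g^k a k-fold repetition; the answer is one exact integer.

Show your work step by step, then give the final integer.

rho(a) = [[4, -9], [1, -2]]
... * rho(b^-1) = [[1, 0], [-1, 1]]  ->  [[13, -9], [3, -2]]
... * rho(a^-1) = [[-2, 9], [-1, 4]]  ->  [[-17, 81], [-4, 19]]
... * rho(b^-1) = [[1, 0], [-1, 1]]  ->  [[-98, 81], [-23, 19]]
... * rho(a) = [[4, -9], [1, -2]]  ->  [[-311, 720], [-73, 169]]
... * rho(a) = [[4, -9], [1, -2]]  ->  [[-524, 1359], [-123, 319]]
... * rho(b) = [[1, 0], [1, 1]]  ->  [[835, 1359], [196, 319]]
... * rho(b) = [[1, 0], [1, 1]]  ->  [[2194, 1359], [515, 319]]
... * rho(b) = [[1, 0], [1, 1]]  ->  [[3553, 1359], [834, 319]]
tr = 3553 + 319 = 3872

3872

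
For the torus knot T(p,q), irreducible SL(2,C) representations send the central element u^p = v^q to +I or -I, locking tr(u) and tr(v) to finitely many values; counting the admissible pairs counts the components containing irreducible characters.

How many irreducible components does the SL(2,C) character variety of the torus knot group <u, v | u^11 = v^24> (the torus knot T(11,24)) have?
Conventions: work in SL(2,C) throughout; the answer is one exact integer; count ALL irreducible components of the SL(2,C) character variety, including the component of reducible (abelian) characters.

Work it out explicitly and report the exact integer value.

116

Gamma = < u, v | u^11 = v^24 > (torus knot T(11,24)); the central element u^11 = v^24 acts as +I or -I in any irreducible SL(2,C) representation.
This locks tr(u) to 2*cos(pi*alpha/11), alpha in 1..10, and tr(v) to 2*cos(pi*beta/24), beta in 1..23, on each component of irreducible characters.
The two central values (-1)^alpha I and (-1)^beta I must be the same matrix, so alpha and beta share a parity.
count pairs: odd alpha (5 choices) x odd beta (12), plus even alpha (5) x even beta (11): 5*12 + 5*11 = 115.
Total: 115 irreducible-character components + 1 reducible (abelian) component = 116.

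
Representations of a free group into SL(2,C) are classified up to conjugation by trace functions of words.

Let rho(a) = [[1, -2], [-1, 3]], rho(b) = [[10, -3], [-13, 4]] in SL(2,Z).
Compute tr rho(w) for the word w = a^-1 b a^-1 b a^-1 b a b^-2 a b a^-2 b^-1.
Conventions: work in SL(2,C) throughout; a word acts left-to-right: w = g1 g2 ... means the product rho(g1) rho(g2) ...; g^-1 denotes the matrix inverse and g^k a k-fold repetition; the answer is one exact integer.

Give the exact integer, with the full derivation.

rho(a^-1) = [[3, 2], [1, 1]]
... * rho(b) = [[10, -3], [-13, 4]]  ->  [[4, -1], [-3, 1]]
... * rho(a^-1) = [[3, 2], [1, 1]]  ->  [[11, 7], [-8, -5]]
... * rho(b) = [[10, -3], [-13, 4]]  ->  [[19, -5], [-15, 4]]
... * rho(a^-1) = [[3, 2], [1, 1]]  ->  [[52, 33], [-41, -26]]
... * rho(b) = [[10, -3], [-13, 4]]  ->  [[91, -24], [-72, 19]]
... * rho(a) = [[1, -2], [-1, 3]]  ->  [[115, -254], [-91, 201]]
... * rho(b^-1) = [[4, 3], [13, 10]]  ->  [[-2842, -2195], [2249, 1737]]
... * rho(b^-1) = [[4, 3], [13, 10]]  ->  [[-39903, -30476], [31577, 24117]]
... * rho(a) = [[1, -2], [-1, 3]]  ->  [[-9427, -11622], [7460, 9197]]
... * rho(b) = [[10, -3], [-13, 4]]  ->  [[56816, -18207], [-44961, 14408]]
... * rho(a^-1) = [[3, 2], [1, 1]]  ->  [[152241, 95425], [-120475, -75514]]
... * rho(a^-1) = [[3, 2], [1, 1]]  ->  [[552148, 399907], [-436939, -316464]]
... * rho(b^-1) = [[4, 3], [13, 10]]  ->  [[7407383, 5655514], [-5861788, -4475457]]
tr = 7407383 + -4475457 = 2931926

2931926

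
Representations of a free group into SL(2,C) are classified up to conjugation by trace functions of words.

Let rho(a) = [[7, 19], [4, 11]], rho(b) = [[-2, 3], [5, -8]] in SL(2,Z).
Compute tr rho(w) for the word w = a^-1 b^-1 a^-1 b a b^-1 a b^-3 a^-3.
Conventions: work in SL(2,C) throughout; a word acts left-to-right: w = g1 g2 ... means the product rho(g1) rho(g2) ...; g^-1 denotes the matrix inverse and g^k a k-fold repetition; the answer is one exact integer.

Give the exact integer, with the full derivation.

-793428860122

rho(a^-1) = [[11, -19], [-4, 7]]
... * rho(b^-1) = [[-8, -3], [-5, -2]]  ->  [[7, 5], [-3, -2]]
... * rho(a^-1) = [[11, -19], [-4, 7]]  ->  [[57, -98], [-25, 43]]
... * rho(b) = [[-2, 3], [5, -8]]  ->  [[-604, 955], [265, -419]]
... * rho(a) = [[7, 19], [4, 11]]  ->  [[-408, -971], [179, 426]]
... * rho(b^-1) = [[-8, -3], [-5, -2]]  ->  [[8119, 3166], [-3562, -1389]]
... * rho(a) = [[7, 19], [4, 11]]  ->  [[69497, 189087], [-30490, -82957]]
... * rho(b^-1) = [[-8, -3], [-5, -2]]  ->  [[-1501411, -586665], [658705, 257384]]
... * rho(b^-1) = [[-8, -3], [-5, -2]]  ->  [[14944613, 5677563], [-6556560, -2490883]]
... * rho(b^-1) = [[-8, -3], [-5, -2]]  ->  [[-147944719, -56188965], [64906895, 24651446]]
... * rho(a^-1) = [[11, -19], [-4, 7]]  ->  [[-1402636049, 2417626906], [615370061, -1060670883]]
... * rho(a^-1) = [[11, -19], [-4, 7]]  ->  [[-25099504163, 43573473273], [11011754203, -19116727340]]
... * rho(a^-1) = [[11, -19], [-4, 7]]  ->  [[-450388438885, 781904892008], [197596205593, -343040421237]]
tr = -450388438885 + -343040421237 = -793428860122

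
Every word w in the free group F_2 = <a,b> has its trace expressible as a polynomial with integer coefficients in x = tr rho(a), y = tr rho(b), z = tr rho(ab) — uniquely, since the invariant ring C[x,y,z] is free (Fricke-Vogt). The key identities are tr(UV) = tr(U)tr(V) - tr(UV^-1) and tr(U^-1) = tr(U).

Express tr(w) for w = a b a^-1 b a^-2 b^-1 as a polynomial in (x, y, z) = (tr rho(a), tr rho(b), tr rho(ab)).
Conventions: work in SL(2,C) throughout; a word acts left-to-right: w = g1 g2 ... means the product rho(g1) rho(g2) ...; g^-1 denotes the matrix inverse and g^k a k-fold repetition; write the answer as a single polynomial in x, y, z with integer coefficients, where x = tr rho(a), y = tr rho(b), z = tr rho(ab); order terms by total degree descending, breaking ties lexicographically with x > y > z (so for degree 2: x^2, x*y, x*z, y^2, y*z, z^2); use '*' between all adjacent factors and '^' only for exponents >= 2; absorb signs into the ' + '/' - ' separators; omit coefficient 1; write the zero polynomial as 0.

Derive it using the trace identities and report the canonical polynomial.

-x^3*y^2*z + x^4*y + x^2*y^3 + 2*x^2*y*z^2 - x^3*z - x*y^2*z - x*z^3 - 3*x^2*y + 3*x*z - y

tr(b^2) = tr(b) tr(b) - tr(1) = y^2 - 2
tr(b^2 a) = tr(b) tr(a b) - tr(a) = y*z - x
tr(b a^-1 b) = tr(b^2) tr(a) - tr(b^2 a) = x*y^2 - y*z - x
next, tr(b^2 a b) = tr(b) tr(a b^2) - tr(a b) = y^2*z - x*y - z
next, tr(a b a b) = tr(a b) tr(a b) - tr(1)   [split at repeated a] = z^2 - 2
next, tr(a b a) = tr(a) tr(b a) - tr(b) = x*z - y
tr(b^2 a b a) = tr(b) tr(a b a b) - tr(a b a) = y*z^2 - x*z - y
and tr(b a b a^-1 b) = tr(b^2 a b) tr(a) - tr(b^2 a b a) = x*y^2*z - x^2*y - y*z^2 + y
tr(b a b a b a) = tr(b a b a) tr(b a) - tr(a b)   [split at repeated b] = z^3 - 3*z
tr(b a b a^-1 b a) = tr(b a b a b) tr(a) - tr(b a b a b a) = x*y*z^2 - x^2*z - z^3 - x*y + 3*z
next, tr(a b a^-1 b a^-1 b) = tr(b a b a^-1 b) tr(a) - tr(b a b a^-1 b a) = x^2*y^2*z - x^3*y - 2*x*y*z^2 + x^2*z + z^3 + 2*x*y - 3*z
and tr(b^-1 a b a^-1 b a^-1) = tr(a b a^-1 b a^-1) tr(b) - tr(a b a^-1 b a^-1 b) = -x^2*y^2*z + x^3*y + x*y^3 + 2*x*y*z^2 - x^2*z - y^2*z - z^3 - 3*x*y + 3*z
next, tr(a b a^-1 b a^-2 b^-1) = tr(b^-1 a b a^-1 b a^-1) tr(a) - tr(b^-1 a b a^-1 b) = -x^3*y^2*z + x^4*y + x^2*y^3 + 2*x^2*y*z^2 - x^3*z - x*y^2*z - x*z^3 - 3*x^2*y + 3*x*z - y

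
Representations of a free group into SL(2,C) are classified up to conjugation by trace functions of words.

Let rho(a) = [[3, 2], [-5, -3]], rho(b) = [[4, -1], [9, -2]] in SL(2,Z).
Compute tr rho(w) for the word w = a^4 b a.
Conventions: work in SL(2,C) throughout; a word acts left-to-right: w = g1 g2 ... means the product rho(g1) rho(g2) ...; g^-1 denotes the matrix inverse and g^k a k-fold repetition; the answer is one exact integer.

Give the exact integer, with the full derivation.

rho(a) = [[3, 2], [-5, -3]]
... * rho(a) = [[3, 2], [-5, -3]]  ->  [[-1, 0], [0, -1]]
... * rho(a) = [[3, 2], [-5, -3]]  ->  [[-3, -2], [5, 3]]
... * rho(a) = [[3, 2], [-5, -3]]  ->  [[1, 0], [0, 1]]
... * rho(b) = [[4, -1], [9, -2]]  ->  [[4, -1], [9, -2]]
... * rho(a) = [[3, 2], [-5, -3]]  ->  [[17, 11], [37, 24]]
tr = 17 + 24 = 41

41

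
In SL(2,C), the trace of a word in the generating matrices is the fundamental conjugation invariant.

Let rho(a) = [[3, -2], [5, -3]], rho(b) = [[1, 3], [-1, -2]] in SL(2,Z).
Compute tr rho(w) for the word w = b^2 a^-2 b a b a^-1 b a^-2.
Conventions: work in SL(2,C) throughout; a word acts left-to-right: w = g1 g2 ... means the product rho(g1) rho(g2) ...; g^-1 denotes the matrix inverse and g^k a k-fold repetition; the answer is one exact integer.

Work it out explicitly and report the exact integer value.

rho(b) = [[1, 3], [-1, -2]]
... * rho(b) = [[1, 3], [-1, -2]]  ->  [[-2, -3], [1, 1]]
... * rho(a^-1) = [[-3, 2], [-5, 3]]  ->  [[21, -13], [-8, 5]]
... * rho(a^-1) = [[-3, 2], [-5, 3]]  ->  [[2, 3], [-1, -1]]
... * rho(b) = [[1, 3], [-1, -2]]  ->  [[-1, 0], [0, -1]]
... * rho(a) = [[3, -2], [5, -3]]  ->  [[-3, 2], [-5, 3]]
... * rho(b) = [[1, 3], [-1, -2]]  ->  [[-5, -13], [-8, -21]]
... * rho(a^-1) = [[-3, 2], [-5, 3]]  ->  [[80, -49], [129, -79]]
... * rho(b) = [[1, 3], [-1, -2]]  ->  [[129, 338], [208, 545]]
... * rho(a^-1) = [[-3, 2], [-5, 3]]  ->  [[-2077, 1272], [-3349, 2051]]
... * rho(a^-1) = [[-3, 2], [-5, 3]]  ->  [[-129, -338], [-208, -545]]
tr = -129 + -545 = -674

-674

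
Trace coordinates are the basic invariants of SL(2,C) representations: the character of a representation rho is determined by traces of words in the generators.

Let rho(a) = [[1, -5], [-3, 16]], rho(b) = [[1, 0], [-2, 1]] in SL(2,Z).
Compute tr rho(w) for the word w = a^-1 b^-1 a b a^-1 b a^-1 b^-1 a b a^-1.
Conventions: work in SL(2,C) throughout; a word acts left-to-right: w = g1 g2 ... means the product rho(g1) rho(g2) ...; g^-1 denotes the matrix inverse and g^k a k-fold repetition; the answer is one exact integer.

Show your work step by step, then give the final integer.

rho(a^-1) = [[16, 5], [3, 1]]
... * rho(b^-1) = [[1, 0], [2, 1]]  ->  [[26, 5], [5, 1]]
... * rho(a) = [[1, -5], [-3, 16]]  ->  [[11, -50], [2, -9]]
... * rho(b) = [[1, 0], [-2, 1]]  ->  [[111, -50], [20, -9]]
... * rho(a^-1) = [[16, 5], [3, 1]]  ->  [[1626, 505], [293, 91]]
... * rho(b) = [[1, 0], [-2, 1]]  ->  [[616, 505], [111, 91]]
... * rho(a^-1) = [[16, 5], [3, 1]]  ->  [[11371, 3585], [2049, 646]]
... * rho(b^-1) = [[1, 0], [2, 1]]  ->  [[18541, 3585], [3341, 646]]
... * rho(a) = [[1, -5], [-3, 16]]  ->  [[7786, -35345], [1403, -6369]]
... * rho(b) = [[1, 0], [-2, 1]]  ->  [[78476, -35345], [14141, -6369]]
... * rho(a^-1) = [[16, 5], [3, 1]]  ->  [[1149581, 357035], [207149, 64336]]
tr = 1149581 + 64336 = 1213917

1213917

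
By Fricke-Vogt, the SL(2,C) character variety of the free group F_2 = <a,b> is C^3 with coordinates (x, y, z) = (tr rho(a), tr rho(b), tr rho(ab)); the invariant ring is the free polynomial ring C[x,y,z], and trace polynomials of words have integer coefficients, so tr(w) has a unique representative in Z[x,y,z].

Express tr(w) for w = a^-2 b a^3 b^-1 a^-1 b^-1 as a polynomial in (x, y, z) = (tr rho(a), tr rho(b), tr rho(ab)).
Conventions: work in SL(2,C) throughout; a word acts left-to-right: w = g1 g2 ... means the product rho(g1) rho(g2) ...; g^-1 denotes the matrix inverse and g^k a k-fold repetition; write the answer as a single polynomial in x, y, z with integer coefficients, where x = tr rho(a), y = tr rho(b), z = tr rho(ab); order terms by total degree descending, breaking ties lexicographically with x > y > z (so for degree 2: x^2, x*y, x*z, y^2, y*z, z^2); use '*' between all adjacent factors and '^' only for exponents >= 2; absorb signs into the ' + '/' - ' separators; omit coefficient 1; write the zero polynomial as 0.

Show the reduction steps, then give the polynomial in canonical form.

use: trace(a^2) = trace(a) * trace(a) - trace(1)   [square of a] = x^2 - 2
use: trace(a^3) = trace(a) * trace(a^2) - trace(a)   [square of a] = x^3 - 3*x
apply: trace(b a^2) = trace(a) * trace(b a) - trace(b)   [square of a] = x*z - y
trace(a b a^2) = trace(a) * trace(b a^2) - trace(b a)   [square of a] = x^2*z - x*y - z
trace(a b a^3) = trace(a) * trace(a b a^2) - trace(a b a)   [square of a] = x^3*z - x^2*y - 2*x*z + y
apply: trace(b a b a) = trace(b a) * trace(b a) - trace(1)   [split at a repeated b] = z^2 - 2
trace(b a b) = trace(b) * trace(a b) - trace(a)   [square of b] = y*z - x
trace(b a b a^2) = trace(a) * trace(b a b a) - trace(b a b)   [square of a] = x*z^2 - y*z - x
apply: trace(a b a^3 b) = trace(a) * trace(b a b a^2) - trace(b a b a)   [square of a] = x^2*z^2 - x*y*z - x^2 - z^2 + 2
apply: trace(b a^3 b^-1 a) = trace(a b a^3) * trace(b) - trace(a b a^3 b)   [inverse elimination on b] = x^3*y*z - x^2*y^2 - x^2*z^2 - x*y*z + x^2 + y^2 + z^2 - 2
use: trace(b^-1 a^-1 b a^3) = trace(b a^3 b^-1) * trace(a) - trace(b a^3 b^-1 a)   [inverse elimination on a] = -x^3*y*z + x^4 + x^2*y^2 + x^2*z^2 + x*y*z - 4*x^2 - y^2 - z^2 + 2
apply: trace(a^-1 b a^3 b^-2) = trace(b^-1 a^-1 b a^3) * trace(b) - trace(b^-1 a^-1 b a^3 b)   [inverse elimination on b] = -x^3*y^2*z + x^4*y + x^2*y^3 + x^2*y*z^2 + x*y^2*z - 4*x^2*y - y^3 - y*z^2 - x*z + 3*y
apply: trace(a^3 b^-1) = trace(a^3) * trace(b) - trace(a^3 b)   [inverse elimination on b] = x^3*y - x^2*z - 2*x*y + z
trace(b^-1 a^-2 b a^3 b^-1) = trace(a^-1 b a^3 b^-2) * trace(a) - trace(a^-1 b a^3 b^-2 a)   [inverse elimination on a] = -x^4*y^2*z + x^5*y + x^3*y^3 + x^3*y*z^2 + x^2*y^2*z - 5*x^3*y - x*y^3 - x*y*z^2 + 5*x*y - z
use: trace(a b^2 a) = trace(b) * trace(a^2 b) - trace(a^2)   [square of b] = x*y*z - x^2 - y^2 + 2
apply: trace(a b^2 a^2) = trace(a) * trace(a b^2 a) - trace(a b^2)   [square of a] = x^2*y*z - x^3 - x*y^2 - y*z + 3*x
use: trace(b a^4 b) = trace(a) * trace(a b^2 a^2) - trace(a b^2 a)   [square of a] = x^3*y*z - x^4 - x^2*y^2 - 2*x*y*z + 4*x^2 + y^2 - 2
trace(b a^4 b a) = trace(a) * trace(a b a b a^2) - trace(a b a b a)   [square of a] = x^3*z^2 - x^2*y*z - x^3 - 2*x*z^2 + y*z + 3*x
trace(a b a^-1 b a^3) = trace(b a^4 b) * trace(a) - trace(b a^4 b a)   [inverse elimination on a] = x^4*y*z - x^5 - x^3*y^2 - x^3*z^2 - x^2*y*z + 5*x^3 + x*y^2 + 2*x*z^2 - y*z - 5*x
apply: trace(b a b^2 a) = trace(b) * trace(a b a b) - trace(a b a)   [square of b] = y*z^2 - x*z - y
apply: trace(b a b^2) = trace(b) * trace(b a b) - trace(b a)   [square of b] = y^2*z - x*y - z
apply: trace(a b a b^2 a) = trace(a) * trace(b a b^2 a) - trace(b a b^2)   [square of a] = x*y*z^2 - x^2*z - y^2*z + z
apply: trace(b a^3 b a b) = trace(a) * trace(a b a b^2 a) - trace(a b a b^2)   [square of a] = x^2*y*z^2 - x^3*z - x*y^2*z - y*z^2 + 2*x*z + y
trace(b a b a b a) = trace(b a b a) * trace(b a) - trace(a b)   [split at a repeated b] = z^3 - 3*z
trace(a b a b a b a) = trace(a) * trace(b a b a b a) - trace(b a b a b)   [square of a] = x*z^3 - y*z^2 - 2*x*z + y
trace(b a^3 b a b a) = trace(a) * trace(a b a b a b a) - trace(a b a b a b)   [square of a] = x^2*z^3 - x*y*z^2 - 2*x^2*z - z^3 + x*y + 3*z
trace(a b a^-1 b a^3 b) = trace(b a^3 b a b) * trace(a) - trace(b a^3 b a b a)   [inverse elimination on a] = x^3*y*z^2 - x^4*z - x^2*y^2*z - x^2*z^3 + 4*x^2*z + z^3 - 3*z
use: trace(a^-1 b a^3 b^-1 a b) = trace(a b a^-1 b a^3) * trace(b) - trace(a b a^-1 b a^3 b)   [inverse elimination on b] = x^4*y^2*z - x^5*y - x^3*y^3 - 2*x^3*y*z^2 + x^4*z + x^2*z^3 + 5*x^3*y + x*y^3 + 2*x*y*z^2 - 4*x^2*z - y^2*z - z^3 - 5*x*y + 3*z
trace(a^-1 b a^3 b^-1 a b^-1) = trace(a^-1 b a^3 b^-1 a) * trace(b) - trace(a^-1 b a^3 b^-1 a b)   [inverse elimination on b] = -x^4*y^2*z + x^5*y + x^3*y^3 + 2*x^3*y*z^2 - x^4*z - x^2*z^3 - 4*x^3*y - x*y^3 - 2*x*y*z^2 + 4*x^2*z + y^2*z + z^3 + 2*x*y - 3*z
apply: trace(a^4) = trace(a) * trace(a^3) - trace(a^2)   [square of a] = x^4 - 4*x^2 + 2
trace(a^3 b^-1 a) = trace(a^4) * trace(b) - trace(a^4 b)   [inverse elimination on b] = x^4*y - x^3*z - 3*x^2*y + 2*x*z + y
apply: trace(b^-1 a^-2 b a^3 b^-1 a) = trace(a^-1 b a^3 b^-1 a b^-1) * trace(a) - trace(a^-1 b a^3 b^-1 a b^-1 a)   [inverse elimination on a] = -x^5*y^2*z + x^6*y + x^4*y^3 + 2*x^4*y*z^2 - x^5*z - x^3*z^3 - 5*x^4*y - x^2*y^3 - 2*x^2*y*z^2 + 5*x^3*z + x*y^2*z + x*z^3 + 5*x^2*y - 5*x*z - y
apply: trace(a^-2 b a^3 b^-1 a^-1 b^-1) = trace(b^-1 a^-2 b a^3 b^-1) * trace(a) - trace(b^-1 a^-2 b a^3 b^-1 a)   [inverse elimination on a] = -x^4*y*z^2 + x^5*z + x^3*y^2*z + x^3*z^3 + x^2*y*z^2 - 5*x^3*z - x*y^2*z - x*z^3 + 4*x*z + y

-x^4*y*z^2 + x^5*z + x^3*y^2*z + x^3*z^3 + x^2*y*z^2 - 5*x^3*z - x*y^2*z - x*z^3 + 4*x*z + y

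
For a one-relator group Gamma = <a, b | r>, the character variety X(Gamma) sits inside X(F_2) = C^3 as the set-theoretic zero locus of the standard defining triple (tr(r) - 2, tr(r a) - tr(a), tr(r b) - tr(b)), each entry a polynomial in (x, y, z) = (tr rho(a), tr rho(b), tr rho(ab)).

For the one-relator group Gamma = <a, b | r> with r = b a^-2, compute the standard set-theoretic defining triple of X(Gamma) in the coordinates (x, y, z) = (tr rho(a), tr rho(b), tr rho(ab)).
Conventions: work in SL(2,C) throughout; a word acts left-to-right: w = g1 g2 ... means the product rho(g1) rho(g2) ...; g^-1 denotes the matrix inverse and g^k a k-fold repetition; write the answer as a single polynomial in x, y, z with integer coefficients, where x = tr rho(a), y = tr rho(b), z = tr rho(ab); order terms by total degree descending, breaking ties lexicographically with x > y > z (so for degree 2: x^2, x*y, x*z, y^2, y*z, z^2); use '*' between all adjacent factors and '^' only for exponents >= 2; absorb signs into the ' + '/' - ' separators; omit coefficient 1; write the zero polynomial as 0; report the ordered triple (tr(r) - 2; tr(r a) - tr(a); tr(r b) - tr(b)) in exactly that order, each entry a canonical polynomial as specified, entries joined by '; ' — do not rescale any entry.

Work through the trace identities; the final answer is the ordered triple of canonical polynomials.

trace(b a^-1) = trace(b) * trace(a) - trace(b a)  (eliminate a^-1) = x*y - z
trace(b a^-2) = trace(b a^-1) * trace(a) - trace(b)  (eliminate a^-1) = x^2*y - x*z - y
trace(b^2) = trace(b) * trace(b) - trace(1) = y^2 - 2
apply: trace(b^2 a) = trace(b) * trace(a b) - trace(a) = y*z - x
apply: trace(b^2 a^-1) = trace(b^2) * trace(a) - trace(b^2 a) = x*y^2 - y*z - x
trace(b a^-2 b) = trace(b^2 a^-1) * trace(a) - trace(b^2) = x^2*y^2 - x*y*z - x^2 - y^2 + 2
assemble the triple (trace(r) - 2; trace(r a) - x; trace(r b) - y)

x^2*y - x*z - y - 2; x*y - x - z; x^2*y^2 - x*y*z - x^2 - y^2 - y + 2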